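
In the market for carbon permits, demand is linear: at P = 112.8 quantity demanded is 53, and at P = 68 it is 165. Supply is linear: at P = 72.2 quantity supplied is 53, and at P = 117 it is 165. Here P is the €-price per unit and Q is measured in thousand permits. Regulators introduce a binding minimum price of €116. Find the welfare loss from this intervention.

Demand slope = (68 − 112.8)/(165 − 53) = −0.4, so P = 134 − 0.4Q.
Supply slope = (117 − 72.2)/(165 − 53) = 0.4, so P = 51 + 0.4Q.
Competitive equilibrium: 134 − 0.4Q = 51 + 0.4Q → Q* = 103.75, P* = 92.5.
At the floor P = 116, quantity demanded = (134 − 116)/0.4 = 45.
Sellers' marginal cost at Q' = 45: 51 + 0.4·45 = 69.
ΔQ = 103.75 − 45 = 58.75; wedge = 116 − 69 = 47.
Deadweight loss = ½ × 58.75 × 47 = €1380.625 thousand.

€1380.625 thousand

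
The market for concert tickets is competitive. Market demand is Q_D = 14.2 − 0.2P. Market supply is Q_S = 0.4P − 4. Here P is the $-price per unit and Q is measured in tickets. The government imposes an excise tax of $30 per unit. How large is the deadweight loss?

In inverse form: demand P = 71 − 5Q, supply P = 10 + 2.5Q.
Competitive equilibrium: 71 − 5Q = 10 + 2.5Q → Q* = 8.1333, P* = 30.3333.
With the tax, the buyer price exceeds the seller price by 30: (71 − 5Q) − (10 + 2.5Q) = 30 → Q' = 4.1333.
ΔQ = 8.1333 − 4.1333 = 4; the wedge equals the tax, 30.
The triangle = ½ × 4 × 30 = $60.

$60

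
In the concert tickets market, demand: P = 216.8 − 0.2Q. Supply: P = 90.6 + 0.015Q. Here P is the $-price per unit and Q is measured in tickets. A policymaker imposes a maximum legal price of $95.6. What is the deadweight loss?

$6916.01

Competitive equilibrium: 216.8 − 0.2Q = 90.6 + 0.015Q → Q* = 586.9767, P* = 99.4047.
At the ceiling P = 95.6, quantity supplied = (95.6 − 90.6)/0.015 = 333.3333.
Willingness to pay at Q' = 333.3333: 216.8 − 0.2·333.3333 = 150.1333.
ΔQ = 586.9767 − 333.3333 = 253.6434; wedge = 150.1333 − 95.6 = 54.5333.
Deadweight loss = ½ × 253.6434 × 54.5333 = $6916.01.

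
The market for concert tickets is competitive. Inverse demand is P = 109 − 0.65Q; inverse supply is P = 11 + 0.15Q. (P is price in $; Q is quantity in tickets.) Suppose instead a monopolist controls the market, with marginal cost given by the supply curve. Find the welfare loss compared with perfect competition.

Competitive equilibrium: 109 − 0.65Q = 11 + 0.15Q → Q* = 122.5, P* = 29.375.
Marginal revenue: MR = 109 − 1.3Q. Set MR = MC: 109 − 1.3Q = 11 + 0.15Q → Q_m = 67.5862.
Price P_m = 109 − 0.65·67.5862 = 65.069; MC(Q_m) = 11 + 0.15·67.5862 = 21.1379.
Competitive Q* = 122.5, so ΔQ = 54.9138; wedge = 65.069 − 21.1379 = 43.9311.
DWL = ½ × 54.9138 × 43.9311 = $1206.21.

$1206.21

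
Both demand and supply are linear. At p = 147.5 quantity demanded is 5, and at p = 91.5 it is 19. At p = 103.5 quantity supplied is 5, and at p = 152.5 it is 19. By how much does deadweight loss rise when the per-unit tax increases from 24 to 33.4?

35.97

Demand slope = (91.5 − 147.5)/(19 − 5) = −4, so p = 167.5 − 4q.
Supply slope = (152.5 − 103.5)/(19 − 5) = 3.5, so p = 86 + 3.5q.
Competitive equilibrium: 167.5 − 4q = 86 + 3.5q → q* = 10.8667, p* = 124.0333.
For a per-unit tax t: Δq = t/7.5, so DWL = ½·t·(t/7.5) = t²/15.
At t = 24: DWL = 38.4. At t = 33.4: DWL = 74.371.
Increase = 74.371 − 38.4 = 35.97.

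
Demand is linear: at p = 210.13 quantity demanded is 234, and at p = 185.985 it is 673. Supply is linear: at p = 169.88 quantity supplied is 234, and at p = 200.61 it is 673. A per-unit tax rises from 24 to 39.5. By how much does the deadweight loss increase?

Demand slope = (185.985 − 210.13)/(673 − 234) = −0.055, so p = 223 − 0.055q.
Supply slope = (200.61 − 169.88)/(673 − 234) = 0.07, so p = 153.5 + 0.07q.
Competitive equilibrium: 223 − 0.055q = 153.5 + 0.07q → q* = 556, p* = 192.42.
For a per-unit tax t: Δq = t/0.125, so DWL = ½·t·(t/0.125) = t²/0.25.
At t = 24: DWL = 2304. At t = 39.5: DWL = 6241.
Increase = 6241 − 2304 = 3937.

3937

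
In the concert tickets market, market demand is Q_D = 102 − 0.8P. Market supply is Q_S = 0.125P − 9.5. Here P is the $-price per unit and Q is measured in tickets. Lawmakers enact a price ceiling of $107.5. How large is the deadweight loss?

In inverse form: demand P = 127.5 − 1.25Q, supply P = 76 + 8Q.
Competitive equilibrium: 127.5 − 1.25Q = 76 + 8Q → Q* = 5.5676, P* = 120.5405.
At the ceiling P = 107.5, quantity supplied = (107.5 − 76)/8 = 3.9375.
Willingness to pay at Q' = 3.9375: 127.5 − 1.25·3.9375 = 122.5781.
ΔQ = 5.5676 − 3.9375 = 1.6301; wedge = 122.5781 − 107.5 = 15.0781.
The triangle = ½ × 1.6301 × 15.0781 = $12.29.

$12.29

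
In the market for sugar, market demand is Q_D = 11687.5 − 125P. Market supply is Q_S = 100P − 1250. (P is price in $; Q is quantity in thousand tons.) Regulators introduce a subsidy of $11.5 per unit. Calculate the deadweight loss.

In inverse form: demand P = 93.5 − 0.008Q, supply P = 12.5 + 0.01Q.
Competitive equilibrium: 93.5 − 0.008Q = 12.5 + 0.01Q → Q* = 4500, P* = 57.5.
The subsidy lowers effective supply by 11.5: P = 1 + 0.01Q.
New quantity: 93.5 − 0.008Q = 1 + 0.01Q → Q' = 5138.8889.
Overproduction ΔQ = 5138.8889 − 4500 = 638.8889; wedge = subsidy = 11.5.
The triangle = ½ × 638.8889 × 11.5 = $3673.61 thousand.

$3673.61 thousand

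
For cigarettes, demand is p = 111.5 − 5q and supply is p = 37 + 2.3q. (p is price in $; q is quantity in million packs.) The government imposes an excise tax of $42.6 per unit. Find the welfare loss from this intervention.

Competitive equilibrium: 111.5 − 5q = 37 + 2.3q → q* = 10.2055, p* = 60.4726.
With the tax, the buyer price exceeds the seller price by 42.6: (111.5 − 5q) − (37 + 2.3q) = 42.6 → q' = 4.3699.
Δq = 10.2055 − 4.3699 = 5.8356; the wedge equals the tax, 42.6.
DWL = ½ × 5.8356 × 42.6 = $124.30 million.

$124.30 million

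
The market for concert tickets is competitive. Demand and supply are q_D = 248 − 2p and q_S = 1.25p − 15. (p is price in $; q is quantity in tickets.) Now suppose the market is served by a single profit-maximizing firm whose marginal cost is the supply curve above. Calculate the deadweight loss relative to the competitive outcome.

In inverse form: demand p = 124 − 0.5q, supply p = 12 + 0.8q.
Competitive equilibrium: 124 − 0.5q = 12 + 0.8q → q* = 86.1538, p* = 80.9231.
Marginal revenue: MR = 124 − q. Set MR = MC: 124 − q = 12 + 0.8q → q_m = 62.2222.
Price p_m = 124 − 0.5·62.2222 = 92.8889; MC(q_m) = 12 + 0.8·62.2222 = 61.7778.
Competitive q* = 86.1538, so Δq = 23.9316; wedge = 92.8889 − 61.7778 = 31.1111.
Deadweight loss = ½ × 23.9316 × 31.1111 = $372.27.

$372.27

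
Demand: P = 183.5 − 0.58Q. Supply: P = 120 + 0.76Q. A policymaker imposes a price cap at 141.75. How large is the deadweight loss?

236.04

Competitive equilibrium: 183.5 − 0.58Q = 120 + 0.76Q → Q* = 47.3881, P* = 156.0149.
At the ceiling P = 141.75, quantity supplied = (141.75 − 120)/0.76 = 28.6184.
Willingness to pay at Q' = 28.6184: 183.5 − 0.58·28.6184 = 166.9013.
ΔQ = 47.3881 − 28.6184 = 18.7697; wedge = 166.9013 − 141.75 = 25.1513.
Deadweight loss = ½ × 18.7697 × 25.1513 = 236.04.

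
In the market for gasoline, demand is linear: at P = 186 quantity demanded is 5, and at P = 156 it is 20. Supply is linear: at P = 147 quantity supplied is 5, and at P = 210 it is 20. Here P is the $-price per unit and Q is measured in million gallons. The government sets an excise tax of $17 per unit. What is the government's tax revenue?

Demand slope = (156 − 186)/(20 − 5) = −2, so P = 196 − 2Q.
Supply slope = (210 − 147)/(20 − 5) = 4.2, so P = 126 + 4.2Q.
Competitive equilibrium: 196 − 2Q = 126 + 4.2Q → Q* = 11.2903, P* = 173.4194.
With the tax, the buyer price exceeds the seller price by 17: (196 − 2Q) − (126 + 4.2Q) = 17 → Q' = 8.5484.
Tax revenue = 17 × 8.5484 = $145.32 million.

$145.32 million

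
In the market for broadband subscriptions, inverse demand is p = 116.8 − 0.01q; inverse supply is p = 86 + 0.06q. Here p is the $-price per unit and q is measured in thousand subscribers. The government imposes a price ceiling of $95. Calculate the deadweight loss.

$2943.50 thousand

Competitive equilibrium: 116.8 − 0.01q = 86 + 0.06q → q* = 440, p* = 112.4.
At the ceiling p = 95, quantity supplied = (95 − 86)/0.06 = 150.
Willingness to pay at q' = 150: 116.8 − 0.01·150 = 115.3.
Δq = 440 − 150 = 290; wedge = 115.3 − 95 = 20.3.
Deadweight loss = ½ × 290 × 20.3 = $2943.50 thousand.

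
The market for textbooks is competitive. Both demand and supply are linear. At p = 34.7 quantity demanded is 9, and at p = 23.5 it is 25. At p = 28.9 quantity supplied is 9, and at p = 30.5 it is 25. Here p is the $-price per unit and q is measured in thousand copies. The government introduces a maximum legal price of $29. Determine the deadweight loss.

Demand slope = (23.5 − 34.7)/(25 − 9) = −0.7, so p = 41 − 0.7q.
Supply slope = (30.5 − 28.9)/(25 − 9) = 0.1, so p = 28 + 0.1q.
Competitive equilibrium: 41 − 0.7q = 28 + 0.1q → q* = 16.25, p* = 29.625.
At the ceiling p = 29, quantity supplied = (29 − 28)/0.1 = 10.
Willingness to pay at q' = 10: 41 − 0.7·10 = 34.
Δq = 16.25 − 10 = 6.25; wedge = 34 − 29 = 5.
Deadweight loss = ½ × 6.25 × 5 = $15.625 thousand.

$15.625 thousand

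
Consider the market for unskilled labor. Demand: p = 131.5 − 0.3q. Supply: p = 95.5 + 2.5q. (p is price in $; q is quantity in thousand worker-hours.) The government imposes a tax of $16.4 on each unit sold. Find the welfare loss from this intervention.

$48.03 thousand

Competitive equilibrium: 131.5 − 0.3q = 95.5 + 2.5q → q* = 12.8571, p* = 127.6429.
With the tax, the buyer price exceeds the seller price by 16.4: (131.5 − 0.3q) − (95.5 + 2.5q) = 16.4 → q' = 7.
Δq = 12.8571 − 7 = 5.8571; the wedge equals the tax, 16.4.
Welfare loss = ½ × 5.8571 × 16.4 = $48.03 thousand.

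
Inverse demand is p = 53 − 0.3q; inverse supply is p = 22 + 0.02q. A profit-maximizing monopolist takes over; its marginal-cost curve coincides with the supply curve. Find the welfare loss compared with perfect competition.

351.56

Competitive equilibrium: 53 − 0.3q = 22 + 0.02q → q* = 96.875, p* = 23.9375.
Marginal revenue: MR = 53 − 0.6q. Set MR = MC: 53 − 0.6q = 22 + 0.02q → q_m = 50.
Price p_m = 53 − 0.3·50 = 38; MC(q_m) = 22 + 0.02·50 = 23.
Competitive q* = 96.875, so Δq = 46.875; wedge = 38 − 23 = 15.
The triangle = ½ × 46.875 × 15 = 351.56.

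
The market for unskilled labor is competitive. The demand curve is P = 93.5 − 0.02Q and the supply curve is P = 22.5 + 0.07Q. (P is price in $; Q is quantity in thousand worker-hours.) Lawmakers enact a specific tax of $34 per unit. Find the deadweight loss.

Competitive equilibrium: 93.5 − 0.02Q = 22.5 + 0.07Q → Q* = 788.8889, P* = 77.7222.
With the tax, the buyer price exceeds the seller price by 34: (93.5 − 0.02Q) − (22.5 + 0.07Q) = 34 → Q' = 411.1111.
ΔQ = 788.8889 − 411.1111 = 377.7778; the wedge equals the tax, 34.
Welfare loss = ½ × 377.7778 × 34 = $6422.22 thousand.

$6422.22 thousand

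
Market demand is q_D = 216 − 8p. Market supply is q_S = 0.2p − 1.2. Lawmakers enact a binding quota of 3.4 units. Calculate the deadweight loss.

1.25

In inverse form: demand p = 27 − 0.125q, supply p = 6 + 5q.
Competitive equilibrium: 27 − 0.125q = 6 + 5q → q* = 4.0976, p* = 26.4878.
At q = 3.4: demand price = 27 − 0.125·3.4 = 26.575; supply price = 6 + 5·3.4 = 23.
Δq = 4.0976 − 3.4 = 0.6976; wedge = 26.575 − 23 = 3.575.
Deadweight loss = ½ × 0.6976 × 3.575 = 1.25.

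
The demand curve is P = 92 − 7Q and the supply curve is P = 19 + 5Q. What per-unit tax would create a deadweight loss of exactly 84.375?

45

Competitive equilibrium: 92 − 7Q = 19 + 5Q → Q* = 6.0833, P* = 49.4167.
A tax t gives ΔQ = t/12 and wedge t, so DWL = t²/24.
t²/24 = 84.375 → t² = 2025 → t = 45.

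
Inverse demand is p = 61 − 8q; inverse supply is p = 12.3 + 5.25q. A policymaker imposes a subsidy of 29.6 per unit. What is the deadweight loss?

Competitive equilibrium: 61 − 8q = 12.3 + 5.25q → q* = 3.6755, p* = 31.5962.
The subsidy lowers effective supply by 29.6: p = 5.25q − 17.3.
New quantity: 61 − 8q = 5.25q − 17.3 → q' = 5.9094.
Overproduction Δq = 5.9094 − 3.6755 = 2.2339; wedge = subsidy = 29.6.
Deadweight loss = ½ × 2.2339 × 29.6 = 33.06.

33.06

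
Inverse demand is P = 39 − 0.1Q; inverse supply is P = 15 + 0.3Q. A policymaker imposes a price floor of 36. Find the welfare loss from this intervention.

Competitive equilibrium: 39 − 0.1Q = 15 + 0.3Q → Q* = 60, P* = 33.
At the floor P = 36, quantity demanded = (39 − 36)/0.1 = 30.
Sellers' marginal cost at Q' = 30: 15 + 0.3·30 = 24.
ΔQ = 60 − 30 = 30; wedge = 36 − 24 = 12.
Deadweight loss = ½ × 30 × 12 = 180.

180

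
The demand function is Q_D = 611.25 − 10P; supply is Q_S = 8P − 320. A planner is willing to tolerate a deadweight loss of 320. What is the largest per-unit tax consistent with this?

12

In inverse form: demand P = 61.125 − 0.1Q, supply P = 40 + 0.125Q.
Competitive equilibrium: 61.125 − 0.1Q = 40 + 0.125Q → Q* = 93.8889, P* = 51.7361.
A tax t gives ΔQ = t/0.225 and wedge t, so DWL = t²/0.45.
t²/0.45 = 320 → t² = 144 → t = 12.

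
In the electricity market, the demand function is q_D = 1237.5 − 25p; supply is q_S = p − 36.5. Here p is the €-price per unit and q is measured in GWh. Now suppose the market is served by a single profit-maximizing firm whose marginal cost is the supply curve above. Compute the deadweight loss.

In inverse form: demand p = 49.5 − 0.04q, supply p = 36.5 + q.
Competitive equilibrium: 49.5 − 0.04q = 36.5 + q → q* = 12.5, p* = 49.
Marginal revenue: MR = 49.5 − 0.08q. Set MR = MC: 49.5 − 0.08q = 36.5 + q → q_m = 12.037.
Price p_m = 49.5 − 0.04·12.037 = 49.0185; MC(q_m) = 36.5 + 1·12.037 = 48.537.
Competitive q* = 12.5, so Δq = 0.463; wedge = 49.0185 − 48.537 = 0.4815.
Deadweight loss = ½ × 0.463 × 0.4815 = €0.11.

€0.11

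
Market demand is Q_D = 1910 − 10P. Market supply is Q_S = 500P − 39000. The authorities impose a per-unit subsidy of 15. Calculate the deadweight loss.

1102.94

In inverse form: demand P = 191 − 0.1Q, supply P = 78 + 0.002Q.
Competitive equilibrium: 191 − 0.1Q = 78 + 0.002Q → Q* = 1107.8431, P* = 80.2157.
The subsidy lowers effective supply by 15: P = 63 + 0.002Q.
New quantity: 191 − 0.1Q = 63 + 0.002Q → Q' = 1254.902.
Overproduction ΔQ = 1254.902 − 1107.8431 = 147.0589; wedge = subsidy = 15.
The triangle = ½ × 147.0589 × 15 = 1102.94.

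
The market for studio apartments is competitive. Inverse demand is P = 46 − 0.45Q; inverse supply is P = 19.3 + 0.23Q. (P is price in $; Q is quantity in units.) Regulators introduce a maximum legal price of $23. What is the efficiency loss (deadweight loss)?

$182.65

Competitive equilibrium: 46 − 0.45Q = 19.3 + 0.23Q → Q* = 39.2647, P* = 28.3309.
At the ceiling P = 23, quantity supplied = (23 − 19.3)/0.23 = 16.087.
Willingness to pay at Q' = 16.087: 46 − 0.45·16.087 = 38.7609.
ΔQ = 39.2647 − 16.087 = 23.1777; wedge = 38.7609 − 23 = 15.7609.
The triangle = ½ × 23.1777 × 15.7609 = $182.65.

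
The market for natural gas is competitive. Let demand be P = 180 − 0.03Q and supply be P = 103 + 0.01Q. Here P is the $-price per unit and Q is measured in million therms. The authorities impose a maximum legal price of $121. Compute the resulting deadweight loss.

Competitive equilibrium: 180 − 0.03Q = 103 + 0.01Q → Q* = 1925, P* = 122.25.
At the ceiling P = 121, quantity supplied = (121 − 103)/0.01 = 1800.
Willingness to pay at Q' = 1800: 180 − 0.03·1800 = 126.
ΔQ = 1925 − 1800 = 125; wedge = 126 − 121 = 5.
Deadweight loss = ½ × 125 × 5 = $312.50 million.

$312.50 million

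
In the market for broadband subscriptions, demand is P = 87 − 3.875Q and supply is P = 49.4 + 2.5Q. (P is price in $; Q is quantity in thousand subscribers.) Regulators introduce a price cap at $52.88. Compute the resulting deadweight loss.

Competitive equilibrium: 87 − 3.875Q = 49.4 + 2.5Q → Q* = 5.898, P* = 64.1451.
At the ceiling P = 52.88, quantity supplied = (52.88 − 49.4)/2.5 = 1.392.
Willingness to pay at Q' = 1.392: 87 − 3.875·1.392 = 81.606.
ΔQ = 5.898 − 1.392 = 4.506; wedge = 81.606 − 52.88 = 28.726.
Deadweight loss = ½ × 4.506 × 28.726 = $64.72 thousand.

$64.72 thousand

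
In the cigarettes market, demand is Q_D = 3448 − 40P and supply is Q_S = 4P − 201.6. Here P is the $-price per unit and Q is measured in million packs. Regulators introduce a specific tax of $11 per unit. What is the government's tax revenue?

$992 million

In inverse form: demand P = 86.2 − 0.025Q, supply P = 50.4 + 0.25Q.
Competitive equilibrium: 86.2 − 0.025Q = 50.4 + 0.25Q → Q* = 130.1818, P* = 82.9455.
With the tax, the buyer price exceeds the seller price by 11: (86.2 − 0.025Q) − (50.4 + 0.25Q) = 11 → Q' = 90.1818.
Tax revenue = 11 × 90.1818 = $992 million.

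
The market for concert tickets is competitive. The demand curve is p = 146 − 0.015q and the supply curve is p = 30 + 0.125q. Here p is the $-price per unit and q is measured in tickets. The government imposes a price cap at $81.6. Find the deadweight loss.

Competitive equilibrium: 146 − 0.015q = 30 + 0.125q → q* = 828.5714, p* = 133.5714.
At the ceiling p = 81.6, quantity supplied = (81.6 − 30)/0.125 = 412.8.
Willingness to pay at q' = 412.8: 146 − 0.015·412.8 = 139.808.
Δq = 828.5714 − 412.8 = 415.7714; wedge = 139.808 − 81.6 = 58.208.
Welfare loss = ½ × 415.7714 × 58.208 = $12100.61.

$12100.61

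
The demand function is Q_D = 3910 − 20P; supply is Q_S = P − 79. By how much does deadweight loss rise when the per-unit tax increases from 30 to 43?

451.90

In inverse form: demand P = 195.5 − 0.05Q, supply P = 79 + Q.
Competitive equilibrium: 195.5 − 0.05Q = 79 + Q → Q* = 110.9524, P* = 189.9524.
For a per-unit tax t: ΔQ = t/1.05, so DWL = ½·t·(t/1.05) = t²/2.1.
At t = 30: DWL = 428.5714. At t = 43: DWL = 880.4762.
Increase = 880.4762 − 428.5714 = 451.90.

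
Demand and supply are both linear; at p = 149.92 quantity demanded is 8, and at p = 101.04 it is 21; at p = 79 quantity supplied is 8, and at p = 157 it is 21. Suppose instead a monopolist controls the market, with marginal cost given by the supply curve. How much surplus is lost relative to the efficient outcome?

Demand slope = (101.04 − 149.92)/(21 − 8) = −3.76, so p = 180 − 3.76q.
Supply slope = (157 − 79)/(21 − 8) = 6, so p = 31 + 6q.
Competitive equilibrium: 180 − 3.76q = 31 + 6q → q* = 15.2664, p* = 122.5984.
Marginal revenue: MR = 180 − 7.52q. Set MR = MC: 180 − 7.52q = 31 + 6q → q_m = 11.0207.
Price p_m = 180 − 3.76·11.0207 = 138.5622; MC(q_m) = 31 + 6·11.0207 = 97.1242.
Competitive q* = 15.2664, so Δq = 4.2457; wedge = 138.5622 − 97.1242 = 41.438.
The triangle = ½ × 4.2457 × 41.438 = 87.97.

87.97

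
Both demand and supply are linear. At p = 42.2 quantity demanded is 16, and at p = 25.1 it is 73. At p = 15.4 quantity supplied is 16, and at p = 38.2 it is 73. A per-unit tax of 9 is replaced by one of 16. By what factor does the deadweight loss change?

3.160

Demand slope = (25.1 − 42.2)/(73 − 16) = −0.3, so p = 47 − 0.3q.
Supply slope = (38.2 − 15.4)/(73 − 16) = 0.4, so p = 9 + 0.4q.
Competitive equilibrium: 47 − 0.3q = 9 + 0.4q → q* = 54.2857, p* = 30.7143.
For a per-unit tax t: Δq = t/0.7, so DWL = ½·t·(t/0.7) = t²/1.4.
At t = 9: DWL = 57.857. At t = 16: DWL = 182.857.
Ratio = (16/9)² = 3.160.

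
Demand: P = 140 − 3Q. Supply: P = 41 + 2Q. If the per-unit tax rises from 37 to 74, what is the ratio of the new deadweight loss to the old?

Competitive equilibrium: 140 − 3Q = 41 + 2Q → Q* = 19.8, P* = 80.6.
For a per-unit tax t: ΔQ = t/5, so DWL = ½·t·(t/5) = t²/10.
At t = 37: DWL = 136.9. At t = 74: DWL = 547.6.
Ratio = (74/37)² = 4.

4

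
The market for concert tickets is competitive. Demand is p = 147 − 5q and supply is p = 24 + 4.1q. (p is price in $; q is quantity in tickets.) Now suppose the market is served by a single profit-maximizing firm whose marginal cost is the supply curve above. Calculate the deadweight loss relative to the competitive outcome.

Competitive equilibrium: 147 − 5q = 24 + 4.1q → q* = 13.5165, p* = 79.4176.
Marginal revenue: MR = 147 − 10q. Set MR = MC: 147 − 10q = 24 + 4.1q → q_m = 8.7234.
Price p_m = 147 − 5·8.7234 = 103.383; MC(q_m) = 24 + 4.1·8.7234 = 59.7659.
Competitive q* = 13.5165, so Δq = 4.7931; wedge = 103.383 − 59.7659 = 43.6171.
The triangle = ½ × 4.7931 × 43.6171 = $104.53.

$104.53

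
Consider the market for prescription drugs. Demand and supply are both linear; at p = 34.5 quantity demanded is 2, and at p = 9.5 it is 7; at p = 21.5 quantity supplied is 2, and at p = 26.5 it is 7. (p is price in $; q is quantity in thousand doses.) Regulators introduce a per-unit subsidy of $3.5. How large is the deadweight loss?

$1.02 thousand

Demand slope = (9.5 − 34.5)/(7 − 2) = −5, so p = 44.5 − 5q.
Supply slope = (26.5 − 21.5)/(7 − 2) = 1, so p = 19.5 + q.
Competitive equilibrium: 44.5 − 5q = 19.5 + q → q* = 4.1667, p* = 23.6667.
The subsidy lowers effective supply by 3.5: p = 16 + q.
New quantity: 44.5 − 5q = 16 + q → q' = 4.75.
Overproduction Δq = 4.75 − 4.1667 = 0.5833; wedge = subsidy = 3.5.
DWL = ½ × 0.5833 × 3.5 = $1.02 thousand.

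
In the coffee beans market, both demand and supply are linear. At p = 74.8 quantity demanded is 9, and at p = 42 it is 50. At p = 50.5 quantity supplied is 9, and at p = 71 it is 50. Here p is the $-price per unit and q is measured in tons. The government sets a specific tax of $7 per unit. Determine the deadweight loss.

Demand slope = (42 − 74.8)/(50 − 9) = −0.8, so p = 82 − 0.8q.
Supply slope = (71 − 50.5)/(50 − 9) = 0.5, so p = 46 + 0.5q.
Competitive equilibrium: 82 − 0.8q = 46 + 0.5q → q* = 27.6923, p* = 59.8462.
With the tax, the buyer price exceeds the seller price by 7: (82 − 0.8q) − (46 + 0.5q) = 7 → q' = 22.3077.
Δq = 27.6923 − 22.3077 = 5.3846; the wedge equals the tax, 7.
Welfare loss = ½ × 5.3846 × 7 = $18.85.

$18.85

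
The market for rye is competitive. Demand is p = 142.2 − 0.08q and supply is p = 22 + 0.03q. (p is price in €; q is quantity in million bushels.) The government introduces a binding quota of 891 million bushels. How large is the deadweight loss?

€2238.16 million

Competitive equilibrium: 142.2 − 0.08q = 22 + 0.03q → q* = 1092.7273, p* = 54.7818.
At q = 891: demand price = 142.2 − 0.08·891 = 70.92; supply price = 22 + 0.03·891 = 48.73.
Δq = 1092.7273 − 891 = 201.7273; wedge = 70.92 − 48.73 = 22.19.
The triangle = ½ × 201.7273 × 22.19 = €2238.16 million.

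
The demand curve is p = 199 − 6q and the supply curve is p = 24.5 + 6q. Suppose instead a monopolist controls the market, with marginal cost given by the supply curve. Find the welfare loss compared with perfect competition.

140.97

Competitive equilibrium: 199 − 6q = 24.5 + 6q → q* = 14.54167, p* = 111.75.
Marginal revenue: MR = 199 − 12q. Set MR = MC: 199 − 12q = 24.5 + 6q → q_m = 9.69444.
Price p_m = 199 − 6·9.69444 = 140.83336; MC(q_m) = 24.5 + 6·9.69444 = 82.66664.
Competitive q* = 14.54167, so Δq = 4.84723; wedge = 140.83336 − 82.66664 = 58.16672.
Welfare loss = ½ × 4.84723 × 58.16672 = 140.97.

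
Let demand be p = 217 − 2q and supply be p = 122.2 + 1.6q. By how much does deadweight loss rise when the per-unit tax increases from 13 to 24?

Competitive equilibrium: 217 − 2q = 122.2 + 1.6q → q* = 26.3333, p* = 164.3333.
For a per-unit tax t: Δq = t/3.6, so DWL = ½·t·(t/3.6) = t²/7.2.
At t = 13: DWL = 23.472. At t = 24: DWL = 80.
Increase = 80 − 23.472 = 56.53.

56.53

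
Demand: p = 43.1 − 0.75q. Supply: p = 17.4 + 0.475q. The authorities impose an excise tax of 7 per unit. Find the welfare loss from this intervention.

Competitive equilibrium: 43.1 − 0.75q = 17.4 + 0.475q → q* = 20.9796, p* = 27.3653.
With the tax, the buyer price exceeds the seller price by 7: (43.1 − 0.75q) − (17.4 + 0.475q) = 7 → q' = 15.2653.
Δq = 20.9796 − 15.2653 = 5.7143; the wedge equals the tax, 7.
Welfare loss = ½ × 5.7143 × 7 = 20.

20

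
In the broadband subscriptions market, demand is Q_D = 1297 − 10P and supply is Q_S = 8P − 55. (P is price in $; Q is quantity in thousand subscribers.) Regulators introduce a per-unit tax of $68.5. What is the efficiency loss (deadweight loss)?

In inverse form: demand P = 129.7 − 0.1Q, supply P = 6.875 + 0.125Q.
Competitive equilibrium: 129.7 − 0.1Q = 6.875 + 0.125Q → Q* = 545.8889, P* = 75.1111.
With the tax, the buyer price exceeds the seller price by 68.5: (129.7 − 0.1Q) − (6.875 + 0.125Q) = 68.5 → Q' = 241.4444.
ΔQ = 545.8889 − 241.4444 = 304.4445; the wedge equals the tax, 68.5.
The triangle = ½ × 304.4445 × 68.5 = $10427.22 thousand.

$10427.22 thousand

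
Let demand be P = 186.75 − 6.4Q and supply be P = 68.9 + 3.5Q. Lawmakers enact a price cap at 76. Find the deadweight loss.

482.75

Competitive equilibrium: 186.75 − 6.4Q = 68.9 + 3.5Q → Q* = 11.90404, P* = 110.56414.
At the ceiling P = 76, quantity supplied = (76 − 68.9)/3.5 = 2.02857.
Willingness to pay at Q' = 2.02857: 186.75 − 6.4·2.02857 = 173.76715.
ΔQ = 11.90404 − 2.02857 = 9.87547; wedge = 173.76715 − 76 = 97.76715.
DWL = ½ × 9.87547 × 97.76715 = 482.75.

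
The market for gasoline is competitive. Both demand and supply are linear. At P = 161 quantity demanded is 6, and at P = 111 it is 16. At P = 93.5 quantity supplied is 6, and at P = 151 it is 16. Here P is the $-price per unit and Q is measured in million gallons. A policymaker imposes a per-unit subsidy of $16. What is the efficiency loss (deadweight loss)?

Demand slope = (111 − 161)/(16 − 6) = −5, so P = 191 − 5Q.
Supply slope = (151 − 93.5)/(16 − 6) = 5.75, so P = 59 + 5.75Q.
Competitive equilibrium: 191 − 5Q = 59 + 5.75Q → Q* = 12.2791, P* = 129.6047.
The subsidy lowers effective supply by 16: P = 43 + 5.75Q.
New quantity: 191 − 5Q = 43 + 5.75Q → Q' = 13.7674.
Overproduction ΔQ = 13.7674 − 12.2791 = 1.4883; wedge = subsidy = 16.
Deadweight loss = ½ × 1.4883 × 16 = $11.91 million.

$11.91 million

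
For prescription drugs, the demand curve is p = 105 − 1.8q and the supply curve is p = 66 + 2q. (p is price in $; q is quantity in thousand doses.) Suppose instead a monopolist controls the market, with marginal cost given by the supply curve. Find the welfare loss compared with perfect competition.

$20.68 thousand

Competitive equilibrium: 105 − 1.8q = 66 + 2q → q* = 10.2632, p* = 86.5263.
Marginal revenue: MR = 105 − 3.6q. Set MR = MC: 105 − 3.6q = 66 + 2q → q_m = 6.9643.
Price p_m = 105 − 1.8·6.9643 = 92.4643; MC(q_m) = 66 + 2·6.9643 = 79.9286.
Competitive q* = 10.2632, so Δq = 3.2989; wedge = 92.4643 − 79.9286 = 12.5357.
DWL = ½ × 3.2989 × 12.5357 = $20.68 thousand.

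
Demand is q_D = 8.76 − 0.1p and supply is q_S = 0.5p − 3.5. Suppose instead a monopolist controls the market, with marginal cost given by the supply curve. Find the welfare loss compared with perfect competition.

55.93

In inverse form: demand p = 87.6 − 10q, supply p = 7 + 2q.
Competitive equilibrium: 87.6 − 10q = 7 + 2q → q* = 6.7167, p* = 20.4333.
Marginal revenue: MR = 87.6 − 20q. Set MR = MC: 87.6 − 20q = 7 + 2q → q_m = 3.6636.
Price p_m = 87.6 − 10·3.6636 = 50.964; MC(q_m) = 7 + 2·3.6636 = 14.3272.
Competitive q* = 6.7167, so Δq = 3.0531; wedge = 50.964 − 14.3272 = 36.6368.
DWL = ½ × 3.0531 × 36.6368 = 55.93.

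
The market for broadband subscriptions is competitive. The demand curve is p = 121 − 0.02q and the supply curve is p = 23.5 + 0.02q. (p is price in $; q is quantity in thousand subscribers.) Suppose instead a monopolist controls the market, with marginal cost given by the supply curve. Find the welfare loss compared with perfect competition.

Competitive equilibrium: 121 − 0.02q = 23.5 + 0.02q → q* = 2437.5, p* = 72.25.
Marginal revenue: MR = 121 − 0.04q. Set MR = MC: 121 − 0.04q = 23.5 + 0.02q → q_m = 1625.
Price p_m = 121 − 0.02·1625 = 88.5; MC(q_m) = 23.5 + 0.02·1625 = 56.
Competitive q* = 2437.5, so Δq = 812.5; wedge = 88.5 − 56 = 32.5.
Deadweight loss = ½ × 812.5 × 32.5 = $13203.125 thousand.

$13203.125 thousand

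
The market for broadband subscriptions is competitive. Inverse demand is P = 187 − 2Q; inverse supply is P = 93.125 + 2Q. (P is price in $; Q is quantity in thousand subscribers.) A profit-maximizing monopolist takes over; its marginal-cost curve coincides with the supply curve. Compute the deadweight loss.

$122.40 thousand

Competitive equilibrium: 187 − 2Q = 93.125 + 2Q → Q* = 23.4688, P* = 140.0625.
Marginal revenue: MR = 187 − 4Q. Set MR = MC: 187 − 4Q = 93.125 + 2Q → Q_m = 15.6458.
Price P_m = 187 − 2·15.6458 = 155.7084; MC(Q_m) = 93.125 + 2·15.6458 = 124.4166.
Competitive Q* = 23.4688, so ΔQ = 7.823; wedge = 155.7084 − 124.4166 = 31.2918.
DWL = ½ × 7.823 × 31.2918 = $122.40 thousand.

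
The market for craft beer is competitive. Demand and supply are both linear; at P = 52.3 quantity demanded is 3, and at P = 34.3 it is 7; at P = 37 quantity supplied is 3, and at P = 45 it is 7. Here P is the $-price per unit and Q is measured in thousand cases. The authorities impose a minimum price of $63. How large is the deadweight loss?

$72.76 thousand

Demand slope = (34.3 − 52.3)/(7 − 3) = −4.5, so P = 65.8 − 4.5Q.
Supply slope = (45 − 37)/(7 − 3) = 2, so P = 31 + 2Q.
Competitive equilibrium: 65.8 − 4.5Q = 31 + 2Q → Q* = 5.3538, P* = 41.7077.
At the floor P = 63, quantity demanded = (65.8 − 63)/4.5 = 0.6222.
Sellers' marginal cost at Q' = 0.6222: 31 + 2·0.6222 = 32.2444.
ΔQ = 5.3538 − 0.6222 = 4.7316; wedge = 63 − 32.2444 = 30.7556.
DWL = ½ × 4.7316 × 30.7556 = $72.76 thousand.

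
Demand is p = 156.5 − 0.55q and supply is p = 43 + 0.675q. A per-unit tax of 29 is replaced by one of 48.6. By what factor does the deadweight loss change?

Competitive equilibrium: 156.5 − 0.55q = 43 + 0.675q → q* = 92.6531, p* = 105.5408.
For a per-unit tax t: Δq = t/1.225, so DWL = ½·t·(t/1.225) = t²/2.45.
At t = 29: DWL = 343.265. At t = 48.6: DWL = 964.065.
Ratio = (48.6/29)² = 2.809.

2.809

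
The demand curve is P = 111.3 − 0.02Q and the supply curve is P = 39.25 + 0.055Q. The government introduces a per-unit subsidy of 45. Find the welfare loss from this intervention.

13500

Competitive equilibrium: 111.3 − 0.02Q = 39.25 + 0.055Q → Q* = 960.6667, P* = 92.0867.
The subsidy lowers effective supply by 45: P = 0.055Q − 5.75.
New quantity: 111.3 − 0.02Q = 0.055Q − 5.75 → Q' = 1560.6667.
Overproduction ΔQ = 1560.6667 − 960.6667 = 600; wedge = subsidy = 45.
DWL = ½ × 600 × 45 = 13500.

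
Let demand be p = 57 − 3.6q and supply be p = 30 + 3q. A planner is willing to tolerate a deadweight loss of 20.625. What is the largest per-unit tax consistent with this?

16.5

Competitive equilibrium: 57 − 3.6q = 30 + 3q → q* = 4.0909, p* = 42.2727.
A tax t gives Δq = t/6.6 and wedge t, so DWL = t²/13.2.
t²/13.2 = 20.625 → t² = 272.25 → t = 16.5.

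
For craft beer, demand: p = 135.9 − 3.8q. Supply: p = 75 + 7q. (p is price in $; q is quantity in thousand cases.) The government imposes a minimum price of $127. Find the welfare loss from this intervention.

Competitive equilibrium: 135.9 − 3.8q = 75 + 7q → q* = 5.6389, p* = 114.4722.
At the floor p = 127, quantity demanded = (135.9 − 127)/3.8 = 2.3421.
Sellers' marginal cost at q' = 2.3421: 75 + 7·2.3421 = 91.3947.
Δq = 5.6389 − 2.3421 = 3.2968; wedge = 127 − 91.3947 = 35.6053.
Deadweight loss = ½ × 3.2968 × 35.6053 = $58.69 thousand.

$58.69 thousand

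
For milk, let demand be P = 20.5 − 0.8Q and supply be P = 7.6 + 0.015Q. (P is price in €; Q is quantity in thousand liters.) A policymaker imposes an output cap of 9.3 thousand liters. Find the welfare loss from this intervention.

€17.37 thousand

Competitive equilibrium: 20.5 − 0.8Q = 7.6 + 0.015Q → Q* = 15.8282, P* = 7.8374.
At Q = 9.3: demand price = 20.5 − 0.8·9.3 = 13.06; supply price = 7.6 + 0.015·9.3 = 7.7395.
ΔQ = 15.8282 − 9.3 = 6.5282; wedge = 13.06 − 7.7395 = 5.3205.
DWL = ½ × 6.5282 × 5.3205 = €17.37 thousand.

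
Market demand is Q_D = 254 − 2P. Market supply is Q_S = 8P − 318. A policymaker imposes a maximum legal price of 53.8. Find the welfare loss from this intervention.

In inverse form: demand P = 127 − 0.5Q, supply P = 39.75 + 0.125Q.
Competitive equilibrium: 127 − 0.5Q = 39.75 + 0.125Q → Q* = 139.6, P* = 57.2.
At the ceiling P = 53.8, quantity supplied = (53.8 − 39.75)/0.125 = 112.4.
Willingness to pay at Q' = 112.4: 127 − 0.5·112.4 = 70.8.
ΔQ = 139.6 − 112.4 = 27.2; wedge = 70.8 − 53.8 = 17.
The triangle = ½ × 27.2 × 17 = 231.20.

231.20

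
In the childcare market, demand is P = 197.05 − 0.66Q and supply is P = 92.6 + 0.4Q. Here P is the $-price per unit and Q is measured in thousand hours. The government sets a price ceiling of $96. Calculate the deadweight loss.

Competitive equilibrium: 197.05 − 0.66Q = 92.6 + 0.4Q → Q* = 98.5377, P* = 132.0151.
At the ceiling P = 96, quantity supplied = (96 − 92.6)/0.4 = 8.5.
Willingness to pay at Q' = 8.5: 197.05 − 0.66·8.5 = 191.44.
ΔQ = 98.5377 − 8.5 = 90.0377; wedge = 191.44 − 96 = 95.44.
Deadweight loss = ½ × 90.0377 × 95.44 = $4296.60 thousand.

$4296.60 thousand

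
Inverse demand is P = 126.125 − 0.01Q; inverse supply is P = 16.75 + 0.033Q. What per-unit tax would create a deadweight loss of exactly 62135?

73.1

Competitive equilibrium: 126.125 − 0.01Q = 16.75 + 0.033Q → Q* = 2543.6047, P* = 100.689.
A tax t gives ΔQ = t/0.043 and wedge t, so DWL = t²/0.086.
t²/0.086 = 62135 → t² = 5343.61 → t = 73.1.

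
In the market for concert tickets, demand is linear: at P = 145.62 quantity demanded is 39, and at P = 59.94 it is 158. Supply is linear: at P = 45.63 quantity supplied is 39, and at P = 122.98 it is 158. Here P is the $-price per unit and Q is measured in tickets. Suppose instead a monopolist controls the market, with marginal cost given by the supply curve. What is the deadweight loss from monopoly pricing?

$1019.50

Demand slope = (59.94 − 145.62)/(158 − 39) = −0.72, so P = 173.7 − 0.72Q.
Supply slope = (122.98 − 45.63)/(158 − 39) = 0.65, so P = 20.28 + 0.65Q.
Competitive equilibrium: 173.7 − 0.72Q = 20.28 + 0.65Q → Q* = 111.9854, P* = 93.0705.
Marginal revenue: MR = 173.7 − 1.44Q. Set MR = MC: 173.7 − 1.44Q = 20.28 + 0.65Q → Q_m = 73.4067.
Price P_m = 173.7 − 0.72·73.4067 = 120.8472; MC(Q_m) = 20.28 + 0.65·73.4067 = 67.9944.
Competitive Q* = 111.9854, so ΔQ = 38.5787; wedge = 120.8472 − 67.9944 = 52.8528.
Welfare loss = ½ × 38.5787 × 52.8528 = $1019.50.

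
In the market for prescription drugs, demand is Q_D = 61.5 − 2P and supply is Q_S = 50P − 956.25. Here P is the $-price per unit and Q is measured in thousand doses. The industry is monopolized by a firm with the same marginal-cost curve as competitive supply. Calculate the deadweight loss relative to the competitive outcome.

$31.22 thousand

In inverse form: demand P = 30.75 − 0.5Q, supply P = 19.125 + 0.02Q.
Competitive equilibrium: 30.75 − 0.5Q = 19.125 + 0.02Q → Q* = 22.3558, P* = 19.5721.
Marginal revenue: MR = 30.75 − Q. Set MR = MC: 30.75 − Q = 19.125 + 0.02Q → Q_m = 11.3971.
Price P_m = 30.75 − 0.5·11.3971 = 25.0515; MC(Q_m) = 19.125 + 0.02·11.3971 = 19.3529.
Competitive Q* = 22.3558, so ΔQ = 10.9587; wedge = 25.0515 − 19.3529 = 5.6986.
DWL = ½ × 10.9587 × 5.6986 = $31.22 thousand.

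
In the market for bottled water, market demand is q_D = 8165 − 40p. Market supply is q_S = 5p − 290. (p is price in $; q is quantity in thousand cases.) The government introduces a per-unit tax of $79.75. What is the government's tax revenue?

In inverse form: demand p = 204.125 − 0.025q, supply p = 58 + 0.2q.
Competitive equilibrium: 204.125 − 0.025q = 58 + 0.2q → q* = 649.4444, p* = 187.8889.
With the tax, the buyer price exceeds the seller price by 79.75: (204.125 − 0.025q) − (58 + 0.2q) = 79.75 → q' = 295.
Tax revenue = 79.75 × 295 = $23526.25 thousand.

$23526.25 thousand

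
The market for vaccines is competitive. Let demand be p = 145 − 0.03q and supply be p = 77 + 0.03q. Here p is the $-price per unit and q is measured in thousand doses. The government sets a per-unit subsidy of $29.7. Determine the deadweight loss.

$7350.75 thousand

Competitive equilibrium: 145 − 0.03q = 77 + 0.03q → q* = 1133.3333, p* = 111.
The subsidy lowers effective supply by 29.7: p = 47.3 + 0.03q.
New quantity: 145 − 0.03q = 47.3 + 0.03q → q' = 1628.3333.
Overproduction Δq = 1628.3333 − 1133.3333 = 495; wedge = subsidy = 29.7.
The triangle = ½ × 495 × 29.7 = $7350.75 thousand.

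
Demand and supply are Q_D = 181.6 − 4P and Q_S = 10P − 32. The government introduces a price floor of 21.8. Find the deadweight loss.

In inverse form: demand P = 45.4 − 0.25Q, supply P = 3.2 + 0.1Q.
Competitive equilibrium: 45.4 − 0.25Q = 3.2 + 0.1Q → Q* = 120.5714, P* = 15.2571.
At the floor P = 21.8, quantity demanded = (45.4 − 21.8)/0.25 = 94.4.
Sellers' marginal cost at Q' = 94.4: 3.2 + 0.1·94.4 = 12.64.
ΔQ = 120.5714 − 94.4 = 26.1714; wedge = 21.8 − 12.64 = 9.16.
The triangle = ½ × 26.1714 × 9.16 = 119.87.

119.87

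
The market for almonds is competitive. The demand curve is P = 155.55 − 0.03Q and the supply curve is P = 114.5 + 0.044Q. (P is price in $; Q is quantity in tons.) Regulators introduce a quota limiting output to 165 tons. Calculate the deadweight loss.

$5619.90

Competitive equilibrium: 155.55 − 0.03Q = 114.5 + 0.044Q → Q* = 554.7297, P* = 138.9081.
At Q = 165: demand price = 155.55 − 0.03·165 = 150.6; supply price = 114.5 + 0.044·165 = 121.76.
ΔQ = 554.7297 − 165 = 389.7297; wedge = 150.6 − 121.76 = 28.84.
The triangle = ½ × 389.7297 × 28.84 = $5619.90.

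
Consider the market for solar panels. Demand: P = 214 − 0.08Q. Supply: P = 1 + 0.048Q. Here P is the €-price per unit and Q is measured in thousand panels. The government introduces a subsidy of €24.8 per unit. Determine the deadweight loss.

€2402.50 thousand

Competitive equilibrium: 214 − 0.08Q = 1 + 0.048Q → Q* = 1664.0625, P* = 80.875.
The subsidy lowers effective supply by 24.8: P = 0.048Q − 23.8.
New quantity: 214 − 0.08Q = 0.048Q − 23.8 → Q' = 1857.8125.
Overproduction ΔQ = 1857.8125 − 1664.0625 = 193.75; wedge = subsidy = 24.8.
Deadweight loss = ½ × 193.75 × 24.8 = €2402.50 thousand.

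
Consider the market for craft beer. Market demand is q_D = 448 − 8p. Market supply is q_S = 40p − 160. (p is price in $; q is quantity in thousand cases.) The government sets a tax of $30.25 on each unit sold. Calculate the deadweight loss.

$3050.21 thousand

In inverse form: demand p = 56 − 0.125q, supply p = 4 + 0.025q.
Competitive equilibrium: 56 − 0.125q = 4 + 0.025q → q* = 346.6667, p* = 12.6667.
With the tax, the buyer price exceeds the seller price by 30.25: (56 − 0.125q) − (4 + 0.025q) = 30.25 → q' = 145.
Δq = 346.6667 − 145 = 201.6667; the wedge equals the tax, 30.25.
Deadweight loss = ½ × 201.6667 × 30.25 = $3050.21 thousand.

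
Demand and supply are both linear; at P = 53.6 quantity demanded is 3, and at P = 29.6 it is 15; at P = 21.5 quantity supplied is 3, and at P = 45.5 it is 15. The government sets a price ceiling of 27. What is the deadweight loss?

55.65

Demand slope = (29.6 − 53.6)/(15 − 3) = −2, so P = 59.6 − 2Q.
Supply slope = (45.5 − 21.5)/(15 − 3) = 2, so P = 15.5 + 2Q.
Competitive equilibrium: 59.6 − 2Q = 15.5 + 2Q → Q* = 11.025, P* = 37.55.
At the ceiling P = 27, quantity supplied = (27 − 15.5)/2 = 5.75.
Willingness to pay at Q' = 5.75: 59.6 − 2·5.75 = 48.1.
ΔQ = 11.025 − 5.75 = 5.275; wedge = 48.1 − 27 = 21.1.
The triangle = ½ × 5.275 × 21.1 = 55.65.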